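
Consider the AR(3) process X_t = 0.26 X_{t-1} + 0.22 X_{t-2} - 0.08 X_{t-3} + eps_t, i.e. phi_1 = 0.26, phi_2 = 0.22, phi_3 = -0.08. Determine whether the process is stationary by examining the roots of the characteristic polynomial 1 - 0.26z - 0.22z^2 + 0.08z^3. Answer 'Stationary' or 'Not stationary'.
\text{Stationary}

The AR(p) characteristic polynomial is P(z) = 1 - 0.26z - 0.22z^2 + 0.08z^3.
Stationarity requires all roots to lie outside the unit circle, i.e. |z| > 1 for every root.
Degree 3: look for a simple real root z0 first, then factor out (1 - z/z0) and solve the remaining quadratic.
Testing z0 = -2: P(-2) = 1 + (-0.26)(-2) + (-0.22)(-2)^2 + (0.08)(-2)^3
  = 1 + (0.52) + (-0.88) + (-0.64) = 0.  So z_0 = -2 is a root, |z_0| = 2.
Divide out the factor (1 + 0.5 z) = (1 - z/z0) (since 1/z0 = -0.5):
  P(z) = (1 + 0.5 z)(1 + (-0.76) z + (0.16) z^2)
  [check: z-coef -0.76 - (-0.5) = -0.26; z^2-coef 0.16 - (-0.5)(-0.76) = -0.22; z^3-coef -(-0.5)(0.16) = 0.08.]
Remaining roots from the quadratic factor 1 + (-0.76) z + (0.16) z^2:
  Set 1 + (-0.76) z + (0.16) z^2 = 0, i.e. a z^2 + b z + c = 0 with a = 0.16, b = -0.76, c = 1.
  Discriminant D = b^2 - 4ac = (-0.76)^2 - 4*(0.16)*1 = 0.5776 - (0.64) = -0.0624.
  D < 0, so the roots are the complex-conjugate pair z = (-b +/- i sqrt(-D)) / (2a) = 2.375 +/- 0.7806i.
  For a conjugate pair |z|^2 = z * conj(z) = (product of roots) = c/a = 1/(0.16) = 6.25, so |z| = sqrt(6.25) = 2.5 for both roots.
Moduli of all roots: 2.0000, 2.5000, 2.5000.
All moduli strictly greater than 1? Yes.
Verdict: Stationary.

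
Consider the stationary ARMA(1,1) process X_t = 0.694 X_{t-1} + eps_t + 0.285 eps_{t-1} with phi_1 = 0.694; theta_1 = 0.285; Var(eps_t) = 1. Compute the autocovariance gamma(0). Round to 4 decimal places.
\gamma(0) = 2.8490

Multiply the model equation by X_{t-k} and take expectations. With theta_0 = psi_0 = 1 and psi_j the MA(infinity) weights, this gives
  gamma(k) - sum_i phi_i gamma(k-i) = c_k,
  c_k = sigma^2 * sum_{j=k..q} theta_j psi_{j-k}   (c_k = 0 for k > q),
using gamma(-m) = gamma(m).
psi-weights needed (psi_j = theta_j + sum_i phi_i psi_{j-i}):
  psi_1 = theta_1 + phi_1 = 0.285 + (0.694) = 0.979
Right-hand sides:
  c_0 = sigma^2 (1 + theta_1 psi_1) = 1 * (1 + (0.285)(0.979)) = 1 * 1.279015 = 1.279015
  c_1 = sigma^2 theta_1 = 1 * (0.285) = 0.285
  c_2 = 0
Equations for k = 0 and k = 1 (AR order 1):
  gamma(0) = phi_1 gamma(1) + c_0
  gamma(1) = phi_1 gamma(0) + c_1
Substituting the second into the first: gamma(0) (1 - phi_1^2) = c_0 + phi_1 c_1, so
  gamma(0) = (c_0 + phi_1 c_1) / (1 - phi_1^2) = (1.279015 + (0.694)(0.285)) / (1 - (0.694)^2) = 1.476805 / 0.518364 = 2.848973.
Therefore gamma(0) = 2.8490 (to 4 decimal places).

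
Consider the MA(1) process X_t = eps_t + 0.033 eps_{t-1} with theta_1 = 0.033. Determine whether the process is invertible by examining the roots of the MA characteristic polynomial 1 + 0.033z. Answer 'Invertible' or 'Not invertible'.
\text{Invertible}

The MA(q) characteristic polynomial is P(z) = 1 + 0.033z.
Invertibility requires all roots to lie outside the unit circle, i.e. |z| > 1 for every root.
This is linear in z: 1 + (0.033) z = 0  =>  z = -1/(0.033) = -30.30303,  |z| = 30.30303.
Moduli of all roots: 30.3030.
All moduli strictly greater than 1? Yes.
Verdict: Invertible.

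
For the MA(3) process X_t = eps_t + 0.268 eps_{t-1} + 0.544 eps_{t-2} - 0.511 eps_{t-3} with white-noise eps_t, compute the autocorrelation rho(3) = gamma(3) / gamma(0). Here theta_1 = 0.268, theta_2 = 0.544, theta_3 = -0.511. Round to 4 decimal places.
\rho(3) = -0.3137

For an MA(q) process with theta_0 = 1, the autocovariance is
  gamma(k) = sigma^2 * sum_{i=0..q-k} theta_i * theta_{i+k},
and rho(k) = gamma(k) / gamma(0). Sigma^2 cancels.
  numerator   = (1)*(-0.511) = -0.511.
  denominator = (1)^2 + (0.268)^2 + (0.544)^2 + (-0.511)^2 = 1.628881.
  rho(3) = -0.511 / 1.628881 = -0.3137.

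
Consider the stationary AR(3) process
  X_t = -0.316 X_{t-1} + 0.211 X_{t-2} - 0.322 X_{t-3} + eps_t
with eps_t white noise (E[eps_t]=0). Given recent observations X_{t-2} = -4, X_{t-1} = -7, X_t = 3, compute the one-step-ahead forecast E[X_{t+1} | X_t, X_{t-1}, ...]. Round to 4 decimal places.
E[X_{t+1} \mid \mathcal F_t] = -1.1370

For an AR(p) model X_t = c + sum_i phi_i X_{t-i} + eps_t, the
one-step-ahead conditional mean is
  E[X_{t+1} | X_t, ...] = c + sum_i phi_i X_{t+1-i}.
Substitute known values:
  E[X_{t+1} | ...] = (-0.316) * (3) + (0.211) * (-7) + (-0.322) * (-4)
                   = -1.1370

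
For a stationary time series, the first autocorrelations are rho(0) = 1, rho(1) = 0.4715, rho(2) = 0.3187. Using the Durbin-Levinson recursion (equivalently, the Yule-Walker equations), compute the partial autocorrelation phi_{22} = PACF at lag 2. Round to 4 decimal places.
\phi_{22} = 0.1239

The PACF at lag k is phi_{kk}, the last component of the solution
to the Yule-Walker system G_k phi = r_k where
  (G_k)_{ij} = rho(|i - j|), (r_k)_i = rho(i), i,j = 1..k.
Equivalently, Durbin-Levinson gives phi_{kk} iteratively:
  phi_{11} = rho(1)
  phi_{kk} = [rho(k) - sum_{j=1..k-1} phi_{k-1,j} rho(k-j)]
            / [1 - sum_{j=1..k-1} phi_{k-1,j} rho(j)],
  phi_{k,j} = phi_{k-1,j} - phi_{kk} phi_{k-1,k-j},  j = 1..k-1.
Step k = 1:
  phi_11 = rho(1) = 0.4715.
Step k = 2:
  phi_22 = [rho(2) - phi_11 rho(1)] / [1 - phi_11 rho(1)] = [0.3187 - (0.4715)(0.4715)] / [1 - (0.4715)(0.4715)]
         = 0.09638775 / 0.77768775 = 0.1239.
Therefore phi_{22} = 0.1239.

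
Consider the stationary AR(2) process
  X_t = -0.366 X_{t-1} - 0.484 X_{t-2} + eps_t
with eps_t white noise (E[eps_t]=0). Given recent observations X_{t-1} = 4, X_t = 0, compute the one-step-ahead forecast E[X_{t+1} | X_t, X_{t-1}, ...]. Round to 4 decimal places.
E[X_{t+1} \mid \mathcal F_t] = -1.9360

For an AR(p) model X_t = c + sum_i phi_i X_{t-i} + eps_t, the
one-step-ahead conditional mean is
  E[X_{t+1} | X_t, ...] = c + sum_i phi_i X_{t+1-i}.
Substitute known values:
  E[X_{t+1} | ...] = (-0.366) * (0) + (-0.484) * (4)
                   = -1.9360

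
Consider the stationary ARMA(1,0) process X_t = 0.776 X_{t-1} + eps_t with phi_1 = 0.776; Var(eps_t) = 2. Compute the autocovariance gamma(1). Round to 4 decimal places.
\gamma(1) = 3.9012

Multiply the model equation by X_{t-k} and take expectations. With theta_0 = psi_0 = 1 and psi_j the MA(infinity) weights, this gives
  gamma(k) - sum_i phi_i gamma(k-i) = c_k,
  c_k = sigma^2 * sum_{j=k..q} theta_j psi_{j-k}   (c_k = 0 for k > q),
using gamma(-m) = gamma(m).
Pure AR (q = 0): c_0 = sigma^2 = 2, c_k = 0 for k >= 1.
Equations for k = 0 and k = 1 (AR order 1):
  gamma(0) = phi_1 gamma(1) + c_0
  gamma(1) = phi_1 gamma(0) + c_1
Substituting the second into the first: gamma(0) (1 - phi_1^2) = c_0 + phi_1 c_1, so
  gamma(0) = c_0 / (1 - phi_1^2) = 2 / (1 - (0.776)^2) = 2 / 0.397824 = 5.027349.
  gamma(1) = phi_1 gamma(0) = (0.776)(5.027349) = 3.901223.
Therefore gamma(1) = 3.9012 (to 4 decimal places).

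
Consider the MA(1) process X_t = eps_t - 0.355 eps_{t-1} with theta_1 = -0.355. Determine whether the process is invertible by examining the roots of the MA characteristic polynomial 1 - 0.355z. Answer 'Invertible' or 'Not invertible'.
\text{Invertible}

The MA(q) characteristic polynomial is P(z) = 1 - 0.355z.
Invertibility requires all roots to lie outside the unit circle, i.e. |z| > 1 for every root.
This is linear in z: 1 + (-0.355) z = 0  =>  z = -1/(-0.355) = 2.816901,  |z| = 2.816901.
Moduli of all roots: 2.8169.
All moduli strictly greater than 1? Yes.
Verdict: Invertible.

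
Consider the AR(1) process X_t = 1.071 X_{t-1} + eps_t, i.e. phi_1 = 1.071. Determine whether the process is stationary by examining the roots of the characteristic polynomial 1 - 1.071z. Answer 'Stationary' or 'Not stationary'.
\text{Not stationary}

The AR(p) characteristic polynomial is P(z) = 1 - 1.071z.
Stationarity requires all roots to lie outside the unit circle, i.e. |z| > 1 for every root.
This is linear in z: 1 + (-1.071) z = 0  =>  z = -1/(-1.071) = 0.933707,  |z| = 0.933707.
Moduli of all roots: 0.9337.
All moduli strictly greater than 1? No.
Verdict: Not stationary.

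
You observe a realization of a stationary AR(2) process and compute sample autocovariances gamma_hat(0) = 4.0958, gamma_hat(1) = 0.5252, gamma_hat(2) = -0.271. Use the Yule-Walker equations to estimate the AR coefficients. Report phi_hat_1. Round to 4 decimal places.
\hat\phi_{1} = 0.1390

The Yule-Walker equations for an AR(p) process read, in matrix form,
  Gamma_p phi = r_p,   with   (Gamma_p)_{ij} = gamma(|i - j|),
                       (r_p)_i = gamma(i),   i,j = 1..p.
Substitute the sample gammas (Toeplitz matrix and right-hand side of size 2):
  Gamma_p = [[4.0958, 0.5252], [0.5252, 4.0958]]
  r_p     = [0.5252, -0.271]
Written out:
  4.0958 phi_1 + 0.5252 phi_2 = 0.5252
  0.5252 phi_1 + 4.0958 phi_2 = -0.271
Solve by Cramer's rule:
  det = gamma(0)^2 - gamma(1)^2 = (4.0958)^2 - (0.5252)^2 = 16.77557764 - 0.27583504 = 16.4997426
  phi_hat_1 = [gamma(1) gamma(0) - gamma(1) gamma(2)] / det = [(0.5252)(4.0958) - (0.5252)(-0.271)] / 16.4997426 = 2.29344336 / 16.4997426 = 0.139
  phi_hat_2 = [gamma(0) gamma(2) - gamma(1)^2] / det = [(4.0958)(-0.271) - (0.5252)^2] / 16.4997426 = -1.38579684 / 16.4997426 = -0.084
So phi_hat = [0.1390, -0.0840].
Therefore phi_hat_1 = 0.1390.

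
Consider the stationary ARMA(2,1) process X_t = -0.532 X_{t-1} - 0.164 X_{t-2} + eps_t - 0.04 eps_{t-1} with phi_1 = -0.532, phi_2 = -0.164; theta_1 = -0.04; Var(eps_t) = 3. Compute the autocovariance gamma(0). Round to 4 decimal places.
\gamma(0) = 4.0457

Multiply the model equation by X_{t-k} and take expectations. With theta_0 = psi_0 = 1 and psi_j the MA(infinity) weights, this gives
  gamma(k) - sum_i phi_i gamma(k-i) = c_k,
  c_k = sigma^2 * sum_{j=k..q} theta_j psi_{j-k}   (c_k = 0 for k > q),
using gamma(-m) = gamma(m).
psi-weights needed (psi_j = theta_j + sum_i phi_i psi_{j-i}):
  psi_1 = theta_1 + phi_1 = -0.04 + (-0.532) = -0.572
Right-hand sides:
  c_0 = sigma^2 (1 + theta_1 psi_1) = 3 * (1 + (-0.04)(-0.572)) = 3 * 1.02288 = 3.06864
  c_1 = sigma^2 theta_1 = 3 * (-0.04) = -0.12
  c_2 = 0
Equations for k = 0, 1, 2 (AR order 2, c_2 = 0):
  (E0) gamma(0) = phi_1 gamma(1) + phi_2 gamma(2) + c_0
  (E1) gamma(1) = phi_1 gamma(0) + phi_2 gamma(1) + c_1
  (E2) gamma(2) = phi_1 gamma(1) + phi_2 gamma(0)
From (E1): gamma(1) = A gamma(0) + B with
  A = phi_1 / (1 - phi_2) = -0.532 / 1.164 = -0.457045,   B = c_1 / (1 - phi_2) = -0.12 / 1.164 = -0.103093.
Insert (E2) into (E0): gamma(0) (1 - phi_2^2) = phi_1 (1 + phi_2) gamma(1) + c_0.
  phi_1 (1 + phi_2) = (-0.532)(0.836) = -0.444752,   1 - phi_2^2 = 0.973104.
Replace gamma(1) by A gamma(0) + B and collect gamma(0):
  gamma(0) [0.973104 - (-0.444752)(-0.457045)] = (-0.444752)(-0.103093) + 3.06864
  gamma(0) * 0.769832 = 3.114491
  gamma(0) = 3.114491 / 0.769832 = 4.045673.
Therefore gamma(0) = 4.0457 (to 4 decimal places).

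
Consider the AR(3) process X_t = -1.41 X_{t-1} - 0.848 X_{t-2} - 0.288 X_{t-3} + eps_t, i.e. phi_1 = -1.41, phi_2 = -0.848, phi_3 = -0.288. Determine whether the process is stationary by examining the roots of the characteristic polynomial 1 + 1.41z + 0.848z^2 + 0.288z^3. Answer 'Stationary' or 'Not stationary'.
\text{Stationary}

The AR(p) characteristic polynomial is P(z) = 1 + 1.41z + 0.848z^2 + 0.288z^3.
Stationarity requires all roots to lie outside the unit circle, i.e. |z| > 1 for every root.
Degree 3: look for a simple real root z0 first, then factor out (1 - z/z0) and solve the remaining quadratic.
Testing z0 = -1.25: P(-1.25) = 1 + (1.41)(-1.25) + (0.848)(-1.25)^2 + (0.288)(-1.25)^3
  = 1 + (-1.7625) + (1.325) + (-0.5625) = 0.  So z_0 = -1.25 is a root, |z_0| = 1.25.
Divide out the factor (1 + 0.8 z) = (1 - z/z0) (since 1/z0 = -0.8):
  P(z) = (1 + 0.8 z)(1 + (0.61) z + (0.36) z^2)
  [check: z-coef 0.61 - (-0.8) = 1.41; z^2-coef 0.36 - (-0.8)(0.61) = 0.848; z^3-coef -(-0.8)(0.36) = 0.288.]
Remaining roots from the quadratic factor 1 + (0.61) z + (0.36) z^2:
  Set 1 + (0.61) z + (0.36) z^2 = 0, i.e. a z^2 + b z + c = 0 with a = 0.36, b = 0.61, c = 1.
  Discriminant D = b^2 - 4ac = (0.61)^2 - 4*(0.36)*1 = 0.3721 - (1.44) = -1.0679.
  D < 0, so the roots are the complex-conjugate pair z = (-b +/- i sqrt(-D)) / (2a) = -0.8472 +/- 1.4353i.
  For a conjugate pair |z|^2 = z * conj(z) = (product of roots) = c/a = 1/(0.36) = 2.777778, so |z| = sqrt(2.777778) = 1.6667 for both roots.
Moduli of all roots: 1.2500, 1.6667, 1.6667.
All moduli strictly greater than 1? Yes.
Verdict: Stationary.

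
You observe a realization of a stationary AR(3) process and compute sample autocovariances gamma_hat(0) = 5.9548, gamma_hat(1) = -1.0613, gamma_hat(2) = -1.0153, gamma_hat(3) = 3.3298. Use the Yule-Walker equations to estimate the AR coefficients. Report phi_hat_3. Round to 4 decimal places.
\hat\phi_{3} = 0.5240

The Yule-Walker equations for an AR(p) process read, in matrix form,
  Gamma_p phi = r_p,   with   (Gamma_p)_{ij} = gamma(|i - j|),
                       (r_p)_i = gamma(i),   i,j = 1..p.
Substitute the sample gammas (Toeplitz matrix and right-hand side of size 3):
  Gamma_p = [[5.9548, -1.0613, -1.0153], [-1.0613, 5.9548, -1.0613], [-1.0153, -1.0613, 5.9548]]
  r_p     = [-1.0613, -1.0153, 3.3298]
Written out (R1..R3):
  (R1) 5.9548 phi_1 - 1.0613 phi_2 - 1.0153 phi_3 = -1.0613
  (R2) -1.0613 phi_1 + 5.9548 phi_2 - 1.0613 phi_3 = -1.0153
  (R3) -1.0153 phi_1 - 1.0613 phi_2 + 5.9548 phi_3 = 3.3298
Gaussian elimination:
  R2 <- R2 - (-1.0613/5.9548) R1 = R2 - (-0.178226) R1:  5.765649 phi_2 - 1.242253 phi_3 = -1.204451
  R3 <- R3 - (-1.0153/5.9548) R1 = R3 - (-0.170501) R1:  -1.242253 phi_2 + 5.78169 phi_3 = 3.148847
  R3 <- R3 - (-1.242253/5.765649) R2 = R3 - (-0.215458) R2:  5.514037 phi_3 = 2.889339
Back-substitution:
  phi_hat_3 = 2.889339 / 5.514037 = 0.523997
  phi_hat_2 = (-1.204451 - (-1.242253)(0.523997)) / 5.765649 = -0.096002
  phi_hat_1 = (-1.0613 - (-1.0613)(-0.096002) - (-1.0153)(0.523997)) / 5.9548 = -0.105994
So phi_hat = [-0.1060, -0.0960, 0.5240].
Therefore phi_hat_3 = 0.5240.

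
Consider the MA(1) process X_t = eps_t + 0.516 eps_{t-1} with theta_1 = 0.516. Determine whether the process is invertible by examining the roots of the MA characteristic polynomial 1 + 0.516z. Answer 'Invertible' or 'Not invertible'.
\text{Invertible}

The MA(q) characteristic polynomial is P(z) = 1 + 0.516z.
Invertibility requires all roots to lie outside the unit circle, i.e. |z| > 1 for every root.
This is linear in z: 1 + (0.516) z = 0  =>  z = -1/(0.516) = -1.937984,  |z| = 1.937984.
Moduli of all roots: 1.9380.
All moduli strictly greater than 1? Yes.
Verdict: Invertible.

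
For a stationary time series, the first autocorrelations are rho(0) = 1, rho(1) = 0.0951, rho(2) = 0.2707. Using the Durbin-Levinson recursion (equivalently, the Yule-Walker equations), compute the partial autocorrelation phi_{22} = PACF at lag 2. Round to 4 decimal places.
\phi_{22} = 0.2640

The PACF at lag k is phi_{kk}, the last component of the solution
to the Yule-Walker system G_k phi = r_k where
  (G_k)_{ij} = rho(|i - j|), (r_k)_i = rho(i), i,j = 1..k.
Equivalently, Durbin-Levinson gives phi_{kk} iteratively:
  phi_{11} = rho(1)
  phi_{kk} = [rho(k) - sum_{j=1..k-1} phi_{k-1,j} rho(k-j)]
            / [1 - sum_{j=1..k-1} phi_{k-1,j} rho(j)],
  phi_{k,j} = phi_{k-1,j} - phi_{kk} phi_{k-1,k-j},  j = 1..k-1.
Step k = 1:
  phi_11 = rho(1) = 0.0951.
Step k = 2:
  phi_22 = [rho(2) - phi_11 rho(1)] / [1 - phi_11 rho(1)] = [0.2707 - (0.0951)(0.0951)] / [1 - (0.0951)(0.0951)]
         = 0.26165599 / 0.99095599 = 0.264.
Therefore phi_{22} = 0.2640.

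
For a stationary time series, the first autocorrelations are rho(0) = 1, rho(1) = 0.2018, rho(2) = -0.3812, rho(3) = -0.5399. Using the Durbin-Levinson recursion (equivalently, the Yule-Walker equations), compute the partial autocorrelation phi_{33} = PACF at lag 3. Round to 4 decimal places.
\phi_{33} = -0.4399

The PACF at lag k is phi_{kk}, the last component of the solution
to the Yule-Walker system G_k phi = r_k where
  (G_k)_{ij} = rho(|i - j|), (r_k)_i = rho(i), i,j = 1..k.
Equivalently, Durbin-Levinson gives phi_{kk} iteratively:
  phi_{11} = rho(1)
  phi_{kk} = [rho(k) - sum_{j=1..k-1} phi_{k-1,j} rho(k-j)]
            / [1 - sum_{j=1..k-1} phi_{k-1,j} rho(j)],
  phi_{k,j} = phi_{k-1,j} - phi_{kk} phi_{k-1,k-j},  j = 1..k-1.
Step k = 1:
  phi_11 = rho(1) = 0.2018.
Step k = 2:
  phi_22 = [rho(2) - phi_11 rho(1)] / [1 - phi_11 rho(1)] = [-0.3812 - (0.2018)(0.2018)] / [1 - (0.2018)(0.2018)]
         = -0.42192324 / 0.95927676 = -0.439835.
  Update: phi_21 = phi_11 - phi_22 phi_11 = 0.2018 - (-0.439835)(0.2018) = 0.290559.
Step k = 3:
  phi_33 = [rho(3) - phi_21 rho(2) - phi_22 rho(1)] / [1 - phi_21 rho(1) - phi_22 rho(2)]
    numerator   = -0.5399 - (0.290559)(-0.3812) - (-0.439835)(0.2018) = -0.34038039
    denominator = 1 - (0.290559)(0.2018) - (-0.439835)(-0.3812) = 0.77370026
  phi_33 = -0.34038039 / 0.77370026 = -0.4399.
Therefore phi_{33} = -0.4399.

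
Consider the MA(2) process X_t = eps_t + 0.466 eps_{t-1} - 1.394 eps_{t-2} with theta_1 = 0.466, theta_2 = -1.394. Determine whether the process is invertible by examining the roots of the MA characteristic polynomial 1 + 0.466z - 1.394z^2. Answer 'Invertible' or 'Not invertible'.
\text{Not invertible}

The MA(q) characteristic polynomial is P(z) = 1 + 0.466z - 1.394z^2.
Invertibility requires all roots to lie outside the unit circle, i.e. |z| > 1 for every root.
Set 1 + (0.466) z + (-1.394) z^2 = 0, i.e. a z^2 + b z + c = 0 with a = -1.394, b = 0.466, c = 1.
Discriminant D = b^2 - 4ac = (0.466)^2 - 4*(-1.394)*1 = 0.217156 - (-5.576) = 5.793156.
D >= 0, so the roots are real: z = (-b +/- sqrt(D)) / (2a) = (-0.466 +/- 2.406898) / (-2.788).
  z_1 = (-0.466 + 2.406898) / (-2.788) = -0.6962,   |z_1| = 0.6962.
  z_2 = (-0.466 - 2.406898) / (-2.788) = 1.0305,   |z_2| = 1.0305.
Moduli of all roots: 0.6962, 1.0305.
All moduli strictly greater than 1? No.
Verdict: Not invertible.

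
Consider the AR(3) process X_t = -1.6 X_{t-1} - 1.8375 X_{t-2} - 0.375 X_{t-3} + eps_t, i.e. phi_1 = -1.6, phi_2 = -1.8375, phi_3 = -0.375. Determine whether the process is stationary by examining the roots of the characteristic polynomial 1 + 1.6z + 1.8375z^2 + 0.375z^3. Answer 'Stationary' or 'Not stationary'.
\text{Not stationary}

The AR(p) characteristic polynomial is P(z) = 1 + 1.6z + 1.8375z^2 + 0.375z^3.
Stationarity requires all roots to lie outside the unit circle, i.e. |z| > 1 for every root.
Degree 3: look for a simple real root z0 first, then factor out (1 - z/z0) and solve the remaining quadratic.
Testing z0 = -4: P(-4) = 1 + (1.6)(-4) + (1.8375)(-4)^2 + (0.375)(-4)^3
  = 1 + (-6.4) + (29.4) + (-24) = 0.  So z_0 = -4 is a root, |z_0| = 4.
Divide out the factor (1 + 0.25 z) = (1 - z/z0) (since 1/z0 = -0.25):
  P(z) = (1 + 0.25 z)(1 + (1.35) z + (1.5) z^2)
  [check: z-coef 1.35 - (-0.25) = 1.6; z^2-coef 1.5 - (-0.25)(1.35) = 1.8375; z^3-coef -(-0.25)(1.5) = 0.375.]
Remaining roots from the quadratic factor 1 + (1.35) z + (1.5) z^2:
  Set 1 + (1.35) z + (1.5) z^2 = 0, i.e. a z^2 + b z + c = 0 with a = 1.5, b = 1.35, c = 1.
  Discriminant D = b^2 - 4ac = (1.35)^2 - 4*(1.5)*1 = 1.8225 - (6) = -4.1775.
  D < 0, so the roots are the complex-conjugate pair z = (-b +/- i sqrt(-D)) / (2a) = -0.45 +/- 0.6813i.
  For a conjugate pair |z|^2 = z * conj(z) = (product of roots) = c/a = 1/(1.5) = 0.666667, so |z| = sqrt(0.666667) = 0.8165 for both roots.
Moduli of all roots: 4.0000, 0.8165, 0.8165.
All moduli strictly greater than 1? No.
Verdict: Not stationary.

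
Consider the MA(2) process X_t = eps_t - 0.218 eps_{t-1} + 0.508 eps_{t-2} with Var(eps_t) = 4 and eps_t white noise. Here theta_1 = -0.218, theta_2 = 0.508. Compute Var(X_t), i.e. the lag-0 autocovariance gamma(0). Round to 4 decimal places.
\gamma(0) = 5.2224

For an MA(q) process X_t = eps_t + sum_i theta_i eps_{t-i} with
Var(eps_t) = sigma^2, the variance is
  gamma(0) = sigma^2 * (1 + sum_i theta_i^2).
  sum_i theta_i^2 = (-0.218)^2 + (0.508)^2 = 0.047524 + 0.258064 = 0.305588.
  gamma(0) = 4 * (1 + 0.305588) = 4 * 1.305588 = 5.222352, which rounds to 5.2224.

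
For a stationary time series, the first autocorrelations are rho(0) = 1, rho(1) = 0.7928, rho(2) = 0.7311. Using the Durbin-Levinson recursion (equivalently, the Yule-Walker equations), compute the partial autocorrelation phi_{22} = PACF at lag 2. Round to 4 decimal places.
\phi_{22} = 0.2761

The PACF at lag k is phi_{kk}, the last component of the solution
to the Yule-Walker system G_k phi = r_k where
  (G_k)_{ij} = rho(|i - j|), (r_k)_i = rho(i), i,j = 1..k.
Equivalently, Durbin-Levinson gives phi_{kk} iteratively:
  phi_{11} = rho(1)
  phi_{kk} = [rho(k) - sum_{j=1..k-1} phi_{k-1,j} rho(k-j)]
            / [1 - sum_{j=1..k-1} phi_{k-1,j} rho(j)],
  phi_{k,j} = phi_{k-1,j} - phi_{kk} phi_{k-1,k-j},  j = 1..k-1.
Step k = 1:
  phi_11 = rho(1) = 0.7928.
Step k = 2:
  phi_22 = [rho(2) - phi_11 rho(1)] / [1 - phi_11 rho(1)] = [0.7311 - (0.7928)(0.7928)] / [1 - (0.7928)(0.7928)]
         = 0.10256816 / 0.37146816 = 0.2761.
Therefore phi_{22} = 0.2761.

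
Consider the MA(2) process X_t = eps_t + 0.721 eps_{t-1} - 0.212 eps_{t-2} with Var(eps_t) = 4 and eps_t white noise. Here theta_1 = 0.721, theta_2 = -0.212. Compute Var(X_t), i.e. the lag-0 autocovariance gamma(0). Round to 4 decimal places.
\gamma(0) = 6.2591

For an MA(q) process X_t = eps_t + sum_i theta_i eps_{t-i} with
Var(eps_t) = sigma^2, the variance is
  gamma(0) = sigma^2 * (1 + sum_i theta_i^2).
  sum_i theta_i^2 = (0.721)^2 + (-0.212)^2 = 0.519841 + 0.044944 = 0.564785.
  gamma(0) = 4 * (1 + 0.564785) = 4 * 1.564785 = 6.25914, which rounds to 6.2591.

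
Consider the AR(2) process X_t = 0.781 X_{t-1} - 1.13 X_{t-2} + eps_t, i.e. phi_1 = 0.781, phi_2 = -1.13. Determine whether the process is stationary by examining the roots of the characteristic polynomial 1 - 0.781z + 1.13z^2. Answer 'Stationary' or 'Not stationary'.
\text{Not stationary}

The AR(p) characteristic polynomial is P(z) = 1 - 0.781z + 1.13z^2.
Stationarity requires all roots to lie outside the unit circle, i.e. |z| > 1 for every root.
Set 1 + (-0.781) z + (1.13) z^2 = 0, i.e. a z^2 + b z + c = 0 with a = 1.13, b = -0.781, c = 1.
Discriminant D = b^2 - 4ac = (-0.781)^2 - 4*(1.13)*1 = 0.609961 - (4.52) = -3.910039.
D < 0, so the roots are the complex-conjugate pair z = (-b +/- i sqrt(-D)) / (2a) = 0.3456 +/- 0.8749i.
For a conjugate pair |z|^2 = z * conj(z) = (product of roots) = c/a = 1/(1.13) = 0.884956, so |z| = sqrt(0.884956) = 0.9407 for both roots.
Moduli of all roots: 0.9407, 0.9407.
All moduli strictly greater than 1? No.
Verdict: Not stationary.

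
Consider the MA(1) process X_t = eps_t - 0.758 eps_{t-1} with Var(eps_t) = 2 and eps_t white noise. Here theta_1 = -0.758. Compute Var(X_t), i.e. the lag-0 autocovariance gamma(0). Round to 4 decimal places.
\gamma(0) = 3.1491

For an MA(q) process X_t = eps_t + sum_i theta_i eps_{t-i} with
Var(eps_t) = sigma^2, the variance is
  gamma(0) = sigma^2 * (1 + sum_i theta_i^2).
  sum_i theta_i^2 = (-0.758)^2 = 0.574564.
  gamma(0) = 2 * (1 + 0.574564) = 2 * 1.574564 = 3.149128, which rounds to 3.1491.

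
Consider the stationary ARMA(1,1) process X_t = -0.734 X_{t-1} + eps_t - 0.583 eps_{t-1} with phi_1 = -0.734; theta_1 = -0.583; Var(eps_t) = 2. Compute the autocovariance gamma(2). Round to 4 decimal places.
\gamma(2) = 5.9853

Multiply the model equation by X_{t-k} and take expectations. With theta_0 = psi_0 = 1 and psi_j the MA(infinity) weights, this gives
  gamma(k) - sum_i phi_i gamma(k-i) = c_k,
  c_k = sigma^2 * sum_{j=k..q} theta_j psi_{j-k}   (c_k = 0 for k > q),
using gamma(-m) = gamma(m).
psi-weights needed (psi_j = theta_j + sum_i phi_i psi_{j-i}):
  psi_1 = theta_1 + phi_1 = -0.583 + (-0.734) = -1.317
Right-hand sides:
  c_0 = sigma^2 (1 + theta_1 psi_1) = 2 * (1 + (-0.583)(-1.317)) = 2 * 1.767811 = 3.535622
  c_1 = sigma^2 theta_1 = 2 * (-0.583) = -1.166
  c_2 = 0
Equations for k = 0 and k = 1 (AR order 1):
  gamma(0) = phi_1 gamma(1) + c_0
  gamma(1) = phi_1 gamma(0) + c_1
Substituting the second into the first: gamma(0) (1 - phi_1^2) = c_0 + phi_1 c_1, so
  gamma(0) = (c_0 + phi_1 c_1) / (1 - phi_1^2) = (3.535622 + (-0.734)(-1.166)) / (1 - (-0.734)^2) = 4.391466 / 0.461244 = 9.520917.
  gamma(1) = phi_1 gamma(0) + c_1 = (-0.734)(9.520917) + (-1.166) = -8.154353.
For k = 2 (> q): gamma(2) = phi_1 gamma(1) = (-0.734)(-8.154353) = 5.985295.
Therefore gamma(2) = 5.9853 (to 4 decimal places).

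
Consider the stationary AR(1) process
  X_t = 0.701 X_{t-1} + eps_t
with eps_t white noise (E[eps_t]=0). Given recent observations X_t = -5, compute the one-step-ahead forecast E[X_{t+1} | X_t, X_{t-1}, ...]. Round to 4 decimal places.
E[X_{t+1} \mid \mathcal F_t] = -3.5050

For an AR(p) model X_t = c + sum_i phi_i X_{t-i} + eps_t, the
one-step-ahead conditional mean is
  E[X_{t+1} | X_t, ...] = c + sum_i phi_i X_{t+1-i}.
Substitute known values:
  E[X_{t+1} | ...] = (0.701) * (-5)
                   = -3.5050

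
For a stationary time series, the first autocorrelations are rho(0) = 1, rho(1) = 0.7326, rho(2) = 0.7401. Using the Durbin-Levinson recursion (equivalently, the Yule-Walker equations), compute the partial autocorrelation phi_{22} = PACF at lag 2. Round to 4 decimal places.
\phi_{22} = 0.4390

The PACF at lag k is phi_{kk}, the last component of the solution
to the Yule-Walker system G_k phi = r_k where
  (G_k)_{ij} = rho(|i - j|), (r_k)_i = rho(i), i,j = 1..k.
Equivalently, Durbin-Levinson gives phi_{kk} iteratively:
  phi_{11} = rho(1)
  phi_{kk} = [rho(k) - sum_{j=1..k-1} phi_{k-1,j} rho(k-j)]
            / [1 - sum_{j=1..k-1} phi_{k-1,j} rho(j)],
  phi_{k,j} = phi_{k-1,j} - phi_{kk} phi_{k-1,k-j},  j = 1..k-1.
Step k = 1:
  phi_11 = rho(1) = 0.7326.
Step k = 2:
  phi_22 = [rho(2) - phi_11 rho(1)] / [1 - phi_11 rho(1)] = [0.7401 - (0.7326)(0.7326)] / [1 - (0.7326)(0.7326)]
         = 0.20339724 / 0.46329724 = 0.439.
Therefore phi_{22} = 0.4390.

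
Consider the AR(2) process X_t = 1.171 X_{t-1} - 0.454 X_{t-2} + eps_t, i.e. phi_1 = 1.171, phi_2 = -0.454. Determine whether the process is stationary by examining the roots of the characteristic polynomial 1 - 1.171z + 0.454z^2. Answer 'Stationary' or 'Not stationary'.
\text{Stationary}

The AR(p) characteristic polynomial is P(z) = 1 - 1.171z + 0.454z^2.
Stationarity requires all roots to lie outside the unit circle, i.e. |z| > 1 for every root.
Set 1 + (-1.171) z + (0.454) z^2 = 0, i.e. a z^2 + b z + c = 0 with a = 0.454, b = -1.171, c = 1.
Discriminant D = b^2 - 4ac = (-1.171)^2 - 4*(0.454)*1 = 1.371241 - (1.816) = -0.444759.
D < 0, so the roots are the complex-conjugate pair z = (-b +/- i sqrt(-D)) / (2a) = 1.2896 +/- 0.7345i.
For a conjugate pair |z|^2 = z * conj(z) = (product of roots) = c/a = 1/(0.454) = 2.202643, so |z| = sqrt(2.202643) = 1.4841 for both roots.
Moduli of all roots: 1.4841, 1.4841.
All moduli strictly greater than 1? Yes.
Verdict: Stationary.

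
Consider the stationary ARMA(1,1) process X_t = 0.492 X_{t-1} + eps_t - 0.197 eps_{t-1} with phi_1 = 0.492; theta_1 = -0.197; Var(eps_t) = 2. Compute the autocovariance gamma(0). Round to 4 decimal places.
\gamma(0) = 2.2296

Multiply the model equation by X_{t-k} and take expectations. With theta_0 = psi_0 = 1 and psi_j the MA(infinity) weights, this gives
  gamma(k) - sum_i phi_i gamma(k-i) = c_k,
  c_k = sigma^2 * sum_{j=k..q} theta_j psi_{j-k}   (c_k = 0 for k > q),
using gamma(-m) = gamma(m).
psi-weights needed (psi_j = theta_j + sum_i phi_i psi_{j-i}):
  psi_1 = theta_1 + phi_1 = -0.197 + (0.492) = 0.295
Right-hand sides:
  c_0 = sigma^2 (1 + theta_1 psi_1) = 2 * (1 + (-0.197)(0.295)) = 2 * 0.941885 = 1.88377
  c_1 = sigma^2 theta_1 = 2 * (-0.197) = -0.394
  c_2 = 0
Equations for k = 0 and k = 1 (AR order 1):
  gamma(0) = phi_1 gamma(1) + c_0
  gamma(1) = phi_1 gamma(0) + c_1
Substituting the second into the first: gamma(0) (1 - phi_1^2) = c_0 + phi_1 c_1, so
  gamma(0) = (c_0 + phi_1 c_1) / (1 - phi_1^2) = (1.88377 + (0.492)(-0.394)) / (1 - (0.492)^2) = 1.689922 / 0.757936 = 2.229637.
Therefore gamma(0) = 2.2296 (to 4 decimal places).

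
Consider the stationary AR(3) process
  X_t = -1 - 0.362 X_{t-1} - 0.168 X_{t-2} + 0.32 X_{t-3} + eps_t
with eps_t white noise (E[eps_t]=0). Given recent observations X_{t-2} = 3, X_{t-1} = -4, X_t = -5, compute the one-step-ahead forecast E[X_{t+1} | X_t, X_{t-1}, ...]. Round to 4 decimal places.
E[X_{t+1} \mid \mathcal F_t] = 2.4420

For an AR(p) model X_t = c + sum_i phi_i X_{t-i} + eps_t, the
one-step-ahead conditional mean is
  E[X_{t+1} | X_t, ...] = c + sum_i phi_i X_{t+1-i}.
Substitute known values:
  E[X_{t+1} | ...] = -1 + (-0.362) * (-5) + (-0.168) * (-4) + (0.32) * (3)
                   = 2.4420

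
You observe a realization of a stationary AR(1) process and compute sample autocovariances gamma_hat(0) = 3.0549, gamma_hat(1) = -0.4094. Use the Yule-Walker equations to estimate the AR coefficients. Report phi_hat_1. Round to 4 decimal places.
\hat\phi_{1} = -0.1340

The Yule-Walker equations for an AR(p) process read, in matrix form,
  Gamma_p phi = r_p,   with   (Gamma_p)_{ij} = gamma(|i - j|),
                       (r_p)_i = gamma(i),   i,j = 1..p.
Substitute the sample gammas (Toeplitz matrix and right-hand side of size 1):
  Gamma_p = [[3.0549]]
  r_p     = [-0.4094]
With p = 1 this is the single equation gamma(0) phi_1 = gamma(1):
  phi_hat_1 = gamma(1) / gamma(0) = -0.4094 / 3.0549 = -0.1340.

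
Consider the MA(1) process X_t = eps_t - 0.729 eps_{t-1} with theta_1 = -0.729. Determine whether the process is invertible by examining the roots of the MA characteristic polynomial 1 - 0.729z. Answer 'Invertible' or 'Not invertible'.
\text{Invertible}

The MA(q) characteristic polynomial is P(z) = 1 - 0.729z.
Invertibility requires all roots to lie outside the unit circle, i.e. |z| > 1 for every root.
This is linear in z: 1 + (-0.729) z = 0  =>  z = -1/(-0.729) = 1.371742,  |z| = 1.371742.
Moduli of all roots: 1.3717.
All moduli strictly greater than 1? Yes.
Verdict: Invertible.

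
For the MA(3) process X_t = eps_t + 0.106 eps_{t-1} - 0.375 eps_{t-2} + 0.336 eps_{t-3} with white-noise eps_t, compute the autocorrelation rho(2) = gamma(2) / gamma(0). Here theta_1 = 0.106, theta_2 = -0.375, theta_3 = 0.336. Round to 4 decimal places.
\rho(2) = -0.2683

For an MA(q) process with theta_0 = 1, the autocovariance is
  gamma(k) = sigma^2 * sum_{i=0..q-k} theta_i * theta_{i+k},
and rho(k) = gamma(k) / gamma(0). Sigma^2 cancels.
  numerator   = (1)*(-0.375) + (0.106)*(0.336) = -0.339384.
  denominator = (1)^2 + (0.106)^2 + (-0.375)^2 + (0.336)^2 = 1.264757.
  rho(2) = -0.339384 / 1.264757 = -0.2683.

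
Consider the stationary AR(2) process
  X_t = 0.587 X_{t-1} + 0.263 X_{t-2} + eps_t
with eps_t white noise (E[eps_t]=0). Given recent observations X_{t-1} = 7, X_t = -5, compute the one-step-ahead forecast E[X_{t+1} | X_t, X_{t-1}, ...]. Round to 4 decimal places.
E[X_{t+1} \mid \mathcal F_t] = -1.0940

For an AR(p) model X_t = c + sum_i phi_i X_{t-i} + eps_t, the
one-step-ahead conditional mean is
  E[X_{t+1} | X_t, ...] = c + sum_i phi_i X_{t+1-i}.
Substitute known values:
  E[X_{t+1} | ...] = (0.587) * (-5) + (0.263) * (7)
                   = -1.0940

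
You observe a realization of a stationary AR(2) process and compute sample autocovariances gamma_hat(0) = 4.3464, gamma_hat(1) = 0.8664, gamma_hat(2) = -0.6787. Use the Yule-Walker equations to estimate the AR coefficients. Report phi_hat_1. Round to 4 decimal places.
\hat\phi_{1} = 0.2400

The Yule-Walker equations for an AR(p) process read, in matrix form,
  Gamma_p phi = r_p,   with   (Gamma_p)_{ij} = gamma(|i - j|),
                       (r_p)_i = gamma(i),   i,j = 1..p.
Substitute the sample gammas (Toeplitz matrix and right-hand side of size 2):
  Gamma_p = [[4.3464, 0.8664], [0.8664, 4.3464]]
  r_p     = [0.8664, -0.6787]
Written out:
  4.3464 phi_1 + 0.8664 phi_2 = 0.8664
  0.8664 phi_1 + 4.3464 phi_2 = -0.6787
Solve by Cramer's rule:
  det = gamma(0)^2 - gamma(1)^2 = (4.3464)^2 - (0.8664)^2 = 18.89119296 - 0.75064896 = 18.140544
  phi_hat_1 = [gamma(1) gamma(0) - gamma(1) gamma(2)] / det = [(0.8664)(4.3464) - (0.8664)(-0.6787)] / 18.140544 = 4.35374664 / 18.140544 = 0.24
  phi_hat_2 = [gamma(0) gamma(2) - gamma(1)^2] / det = [(4.3464)(-0.6787) - (0.8664)^2] / 18.140544 = -3.70055064 / 18.140544 = -0.204
So phi_hat = [0.2400, -0.2040].
Therefore phi_hat_1 = 0.2400.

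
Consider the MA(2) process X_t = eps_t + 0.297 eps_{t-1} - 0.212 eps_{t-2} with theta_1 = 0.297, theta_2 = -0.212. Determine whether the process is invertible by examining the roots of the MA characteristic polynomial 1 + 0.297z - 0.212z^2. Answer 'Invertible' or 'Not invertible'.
\text{Invertible}

The MA(q) characteristic polynomial is P(z) = 1 + 0.297z - 0.212z^2.
Invertibility requires all roots to lie outside the unit circle, i.e. |z| > 1 for every root.
Set 1 + (0.297) z + (-0.212) z^2 = 0, i.e. a z^2 + b z + c = 0 with a = -0.212, b = 0.297, c = 1.
Discriminant D = b^2 - 4ac = (0.297)^2 - 4*(-0.212)*1 = 0.088209 - (-0.848) = 0.936209.
D >= 0, so the roots are real: z = (-b +/- sqrt(D)) / (2a) = (-0.297 +/- 0.967579) / (-0.424).
  z_1 = (-0.297 + 0.967579) / (-0.424) = -1.5816,   |z_1| = 1.5816.
  z_2 = (-0.297 - 0.967579) / (-0.424) = 2.9825,   |z_2| = 2.9825.
Moduli of all roots: 1.5816, 2.9825.
All moduli strictly greater than 1? Yes.
Verdict: Invertible.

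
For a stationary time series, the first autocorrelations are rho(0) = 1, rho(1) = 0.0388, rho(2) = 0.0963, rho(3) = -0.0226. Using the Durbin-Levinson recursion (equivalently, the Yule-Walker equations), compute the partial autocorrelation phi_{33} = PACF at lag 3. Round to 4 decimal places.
\phi_{33} = -0.0300

The PACF at lag k is phi_{kk}, the last component of the solution
to the Yule-Walker system G_k phi = r_k where
  (G_k)_{ij} = rho(|i - j|), (r_k)_i = rho(i), i,j = 1..k.
Equivalently, Durbin-Levinson gives phi_{kk} iteratively:
  phi_{11} = rho(1)
  phi_{kk} = [rho(k) - sum_{j=1..k-1} phi_{k-1,j} rho(k-j)]
            / [1 - sum_{j=1..k-1} phi_{k-1,j} rho(j)],
  phi_{k,j} = phi_{k-1,j} - phi_{kk} phi_{k-1,k-j},  j = 1..k-1.
Step k = 1:
  phi_11 = rho(1) = 0.0388.
Step k = 2:
  phi_22 = [rho(2) - phi_11 rho(1)] / [1 - phi_11 rho(1)] = [0.0963 - (0.0388)(0.0388)] / [1 - (0.0388)(0.0388)]
         = 0.09479456 / 0.99849456 = 0.094937.
  Update: phi_21 = phi_11 - phi_22 phi_11 = 0.0388 - (0.094937)(0.0388) = 0.035116.
Step k = 3:
  phi_33 = [rho(3) - phi_21 rho(2) - phi_22 rho(1)] / [1 - phi_21 rho(1) - phi_22 rho(2)]
    numerator   = -0.0226 - (0.035116)(0.0963) - (0.094937)(0.0388) = -0.02966529
    denominator = 1 - (0.035116)(0.0388) - (0.094937)(0.0963) = 0.989495
  phi_33 = -0.02966529 / 0.989495 = -0.03.
Therefore phi_{33} = -0.0300.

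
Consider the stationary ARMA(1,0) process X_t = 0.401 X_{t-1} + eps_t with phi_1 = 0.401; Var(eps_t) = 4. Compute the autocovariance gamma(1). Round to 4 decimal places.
\gamma(1) = 1.9113

Multiply the model equation by X_{t-k} and take expectations. With theta_0 = psi_0 = 1 and psi_j the MA(infinity) weights, this gives
  gamma(k) - sum_i phi_i gamma(k-i) = c_k,
  c_k = sigma^2 * sum_{j=k..q} theta_j psi_{j-k}   (c_k = 0 for k > q),
using gamma(-m) = gamma(m).
Pure AR (q = 0): c_0 = sigma^2 = 4, c_k = 0 for k >= 1.
Equations for k = 0 and k = 1 (AR order 1):
  gamma(0) = phi_1 gamma(1) + c_0
  gamma(1) = phi_1 gamma(0) + c_1
Substituting the second into the first: gamma(0) (1 - phi_1^2) = c_0 + phi_1 c_1, so
  gamma(0) = c_0 / (1 - phi_1^2) = 4 / (1 - (0.401)^2) = 4 / 0.839199 = 4.76645.
  gamma(1) = phi_1 gamma(0) = (0.401)(4.76645) = 1.911346.
Therefore gamma(1) = 1.9113 (to 4 decimal places).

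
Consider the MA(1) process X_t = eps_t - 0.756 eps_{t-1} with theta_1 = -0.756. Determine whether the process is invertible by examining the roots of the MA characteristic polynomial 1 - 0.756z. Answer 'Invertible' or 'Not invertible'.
\text{Invertible}

The MA(q) characteristic polynomial is P(z) = 1 - 0.756z.
Invertibility requires all roots to lie outside the unit circle, i.e. |z| > 1 for every root.
This is linear in z: 1 + (-0.756) z = 0  =>  z = -1/(-0.756) = 1.322751,  |z| = 1.322751.
Moduli of all roots: 1.3228.
All moduli strictly greater than 1? Yes.
Verdict: Invertible.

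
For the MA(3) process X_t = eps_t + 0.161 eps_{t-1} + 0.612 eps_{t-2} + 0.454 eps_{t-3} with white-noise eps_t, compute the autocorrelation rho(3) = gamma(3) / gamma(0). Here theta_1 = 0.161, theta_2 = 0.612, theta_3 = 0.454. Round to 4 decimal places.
\rho(3) = 0.2826

For an MA(q) process with theta_0 = 1, the autocovariance is
  gamma(k) = sigma^2 * sum_{i=0..q-k} theta_i * theta_{i+k},
and rho(k) = gamma(k) / gamma(0). Sigma^2 cancels.
  numerator   = (1)*(0.454) = 0.454.
  denominator = (1)^2 + (0.161)^2 + (0.612)^2 + (0.454)^2 = 1.606581.
  rho(3) = 0.454 / 1.606581 = 0.2826.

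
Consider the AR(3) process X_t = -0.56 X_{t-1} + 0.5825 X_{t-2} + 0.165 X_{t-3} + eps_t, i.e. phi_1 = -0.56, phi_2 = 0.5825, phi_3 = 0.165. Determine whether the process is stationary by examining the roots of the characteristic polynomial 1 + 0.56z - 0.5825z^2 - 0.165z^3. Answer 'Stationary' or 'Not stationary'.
\text{Stationary}

The AR(p) characteristic polynomial is P(z) = 1 + 0.56z - 0.5825z^2 - 0.165z^3.
Stationarity requires all roots to lie outside the unit circle, i.e. |z| > 1 for every root.
Degree 3: look for a simple real root z0 first, then factor out (1 - z/z0) and solve the remaining quadratic.
Testing z0 = -4: P(-4) = 1 + (0.56)(-4) + (-0.5825)(-4)^2 + (-0.165)(-4)^3
  = 1 + (-2.24) + (-9.32) + (10.56) = 0.  So z_0 = -4 is a root, |z_0| = 4.
Divide out the factor (1 + 0.25 z) = (1 - z/z0) (since 1/z0 = -0.25):
  P(z) = (1 + 0.25 z)(1 + (0.31) z + (-0.66) z^2)
  [check: z-coef 0.31 - (-0.25) = 0.56; z^2-coef -0.66 - (-0.25)(0.31) = -0.5825; z^3-coef -(-0.25)(-0.66) = -0.165.]
Remaining roots from the quadratic factor 1 + (0.31) z + (-0.66) z^2:
  Set 1 + (0.31) z + (-0.66) z^2 = 0, i.e. a z^2 + b z + c = 0 with a = -0.66, b = 0.31, c = 1.
  Discriminant D = b^2 - 4ac = (0.31)^2 - 4*(-0.66)*1 = 0.0961 - (-2.64) = 2.7361.
  D >= 0, so the roots are real: z = (-b +/- sqrt(D)) / (2a) = (-0.31 +/- 1.654116) / (-1.32).
    z_1 = (-0.31 + 1.654116) / (-1.32) = -1.0183,   |z_1| = 1.0183.
    z_2 = (-0.31 - 1.654116) / (-1.32) = 1.488,   |z_2| = 1.488.
Moduli of all roots: 4.0000, 1.0183, 1.4880.
All moduli strictly greater than 1? Yes.
Verdict: Stationary.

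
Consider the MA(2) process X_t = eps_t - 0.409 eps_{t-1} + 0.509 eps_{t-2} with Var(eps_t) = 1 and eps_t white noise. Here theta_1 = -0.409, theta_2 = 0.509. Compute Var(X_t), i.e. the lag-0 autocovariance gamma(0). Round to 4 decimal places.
\gamma(0) = 1.4264

For an MA(q) process X_t = eps_t + sum_i theta_i eps_{t-i} with
Var(eps_t) = sigma^2, the variance is
  gamma(0) = sigma^2 * (1 + sum_i theta_i^2).
  sum_i theta_i^2 = (-0.409)^2 + (0.509)^2 = 0.167281 + 0.259081 = 0.426362.
  gamma(0) = 1 * (1 + 0.426362) = 1 * 1.426362 = 1.426362, which rounds to 1.4264.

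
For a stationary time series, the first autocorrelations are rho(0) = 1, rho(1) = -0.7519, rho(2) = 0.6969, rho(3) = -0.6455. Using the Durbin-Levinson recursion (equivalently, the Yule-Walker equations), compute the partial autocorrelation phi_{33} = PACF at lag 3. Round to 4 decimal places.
\phi_{33} = -0.1330

The PACF at lag k is phi_{kk}, the last component of the solution
to the Yule-Walker system G_k phi = r_k where
  (G_k)_{ij} = rho(|i - j|), (r_k)_i = rho(i), i,j = 1..k.
Equivalently, Durbin-Levinson gives phi_{kk} iteratively:
  phi_{11} = rho(1)
  phi_{kk} = [rho(k) - sum_{j=1..k-1} phi_{k-1,j} rho(k-j)]
            / [1 - sum_{j=1..k-1} phi_{k-1,j} rho(j)],
  phi_{k,j} = phi_{k-1,j} - phi_{kk} phi_{k-1,k-j},  j = 1..k-1.
Step k = 1:
  phi_11 = rho(1) = -0.7519.
Step k = 2:
  phi_22 = [rho(2) - phi_11 rho(1)] / [1 - phi_11 rho(1)] = [0.6969 - (-0.7519)(-0.7519)] / [1 - (-0.7519)(-0.7519)]
         = 0.13154639 / 0.43464639 = 0.302652.
  Update: phi_21 = phi_11 - phi_22 phi_11 = -0.7519 - (0.302652)(-0.7519) = -0.524336.
Step k = 3:
  phi_33 = [rho(3) - phi_21 rho(2) - phi_22 rho(1)] / [1 - phi_21 rho(1) - phi_22 rho(2)]
    numerator   = -0.6455 - (-0.524336)(0.6969) - (0.302652)(-0.7519) = -0.05252634
    denominator = 1 - (-0.524336)(-0.7519) - (0.302652)(0.6969) = 0.39483368
  phi_33 = -0.05252634 / 0.39483368 = -0.133.
Therefore phi_{33} = -0.1330.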